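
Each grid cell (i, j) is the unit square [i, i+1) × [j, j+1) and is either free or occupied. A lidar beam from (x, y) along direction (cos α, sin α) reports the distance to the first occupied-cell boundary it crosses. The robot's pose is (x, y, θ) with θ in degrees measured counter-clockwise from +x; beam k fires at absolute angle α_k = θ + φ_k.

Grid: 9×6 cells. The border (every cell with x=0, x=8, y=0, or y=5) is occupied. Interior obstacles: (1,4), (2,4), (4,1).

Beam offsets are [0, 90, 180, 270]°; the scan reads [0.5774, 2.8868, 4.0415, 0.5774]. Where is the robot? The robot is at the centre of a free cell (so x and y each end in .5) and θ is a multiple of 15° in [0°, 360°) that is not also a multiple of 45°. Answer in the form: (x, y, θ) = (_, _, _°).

(x, y, θ) = (5.5, 1.5, 300°)

Candidates: 25 free-cell centres × 16 headings = 400 poses. Raycast each; keep the one whose scan matches to 4 dp.
  (7.5, 1.5, 120°): beam 1 = 4.0415 ≠ 0.5774 ✗
  (6.5, 1.5, 15°): beam 1 = 1.5529 ≠ 0.5774 ✗
  (6.5, 1.5, 120°): beam 1 = 4.0415 ≠ 0.5774 ✗
  (1.5, 1.5, 165°): beam 1 = 0.5176 ≠ 0.5774 ✗
  …
  (5.5, 1.5, 300°): r_1=0.5774, r_2=2.8868, r_3=4.0415, r_4=0.5774 — all match ✓
Unique over the lattice → pose = (5.5, 1.5, 300°).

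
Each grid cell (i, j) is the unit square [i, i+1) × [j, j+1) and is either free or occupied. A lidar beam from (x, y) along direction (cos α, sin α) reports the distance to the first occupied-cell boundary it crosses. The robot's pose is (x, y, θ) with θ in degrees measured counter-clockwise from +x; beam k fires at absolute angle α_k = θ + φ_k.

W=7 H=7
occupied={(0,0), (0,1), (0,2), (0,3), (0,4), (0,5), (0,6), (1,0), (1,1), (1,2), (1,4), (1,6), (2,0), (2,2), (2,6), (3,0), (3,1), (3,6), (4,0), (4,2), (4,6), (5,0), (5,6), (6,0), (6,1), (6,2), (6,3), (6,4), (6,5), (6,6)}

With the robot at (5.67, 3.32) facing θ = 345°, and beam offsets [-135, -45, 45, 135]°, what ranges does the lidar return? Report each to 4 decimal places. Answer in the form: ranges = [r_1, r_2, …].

ranges = [0.7736, 0.6600, 0.3811, 3.0946]

beam 1: φ=-135°, α=210°
  direction (-0.8660, -0.5000); cell (5,3); t to first gridline: x 0.7736, y 0.6400 (then +1.1547 / +2.0000)
    (5,2) via y @ 0.6400
    (4,2) via x @ 0.7736  # hit
  → r_1 = 0.7736
beam 2: φ=-45°, α=300°
  direction (0.5000, -0.8660); cell (5,3); t to first gridline: x 0.6600, y 0.3695 (then +2.0000 / +1.1547)
    (5,2) via y @ 0.3695
    (6,2) via x @ 0.6600  # hit
  → r_2 = 0.6600
beam 3: φ=45°, α=30°
  direction (0.8660, 0.5000); cell (5,3); t to first gridline: x 0.3811, y 1.3600 (then +1.1547 / +2.0000)
    (6,3) via x @ 0.3811  # hit
  → r_3 = 0.3811
beam 4: φ=135°, α=120°
  direction (-0.5000, 0.8660); cell (5,3); t to first gridline: x 1.3400, y 0.7852 (then +2.0000 / +1.1547)
    (5,4) via y @ 0.7852
    (4,4) via x @ 1.3400
    (4,5) via y @ 1.9399
    (4,6) via y @ 3.0946  # hit
  → r_4 = 3.0946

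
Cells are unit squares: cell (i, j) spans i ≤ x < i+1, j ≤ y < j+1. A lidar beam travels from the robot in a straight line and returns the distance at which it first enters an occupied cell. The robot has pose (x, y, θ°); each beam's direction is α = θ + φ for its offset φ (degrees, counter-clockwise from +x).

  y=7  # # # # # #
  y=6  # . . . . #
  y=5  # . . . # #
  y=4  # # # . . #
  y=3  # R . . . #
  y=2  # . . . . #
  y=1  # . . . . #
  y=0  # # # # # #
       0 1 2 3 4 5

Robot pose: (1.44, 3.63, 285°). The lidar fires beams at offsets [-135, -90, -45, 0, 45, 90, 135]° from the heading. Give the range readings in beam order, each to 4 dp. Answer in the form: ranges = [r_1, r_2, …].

ranges = [0.5081, 0.4555, 0.8800, 2.7228, 4.1107, 1.4296, 0.4272]

beam 1: φ=-135°, α=150°
  dir = (cos 150°, sin 150°) = (-0.8660, 0.5000); from cell (1,3)
  next x-line at t=0.5081, next y-line at t=0.7400; Δt_x=1.1547, Δt_y=2.0000
    x: enter (0,3) at t=0.5081 ← occupied
  → r_1 = 0.5081
beam 2: φ=-90°, α=195°
  dir = (cos 195°, sin 195°) = (-0.9659, -0.2588); from cell (1,3)
  next x-line at t=0.4555, next y-line at t=2.4341; Δt_x=1.0353, Δt_y=3.8637
    x: enter (0,3) at t=0.4555 ← occupied
  → r_2 = 0.4555
beam 3: φ=-45°, α=240°
  dir = (cos 240°, sin 240°) = (-0.5000, -0.8660); from cell (1,3)
  next x-line at t=0.8800, next y-line at t=0.7275; Δt_x=2.0000, Δt_y=1.1547
    y: enter (1,2) at t=0.7275
    x: enter (0,2) at t=0.8800 ← occupied
  → r_3 = 0.8800
beam 4: φ=0°, α=285°
  dir = (cos 285°, sin 285°) = (0.2588, -0.9659); from cell (1,3)
  next x-line at t=2.1637, next y-line at t=0.6522; Δt_x=3.8637, Δt_y=1.0353
    y: enter (1,2) at t=0.6522
    y: enter (1,1) at t=1.6875
    x: enter (2,1) at t=2.1637
    y: enter (2,0) at t=2.7228 ← occupied
  → r_4 = 2.7228
beam 5: φ=45°, α=330°
  dir = (cos 330°, sin 330°) = (0.8660, -0.5000); from cell (1,3)
  next x-line at t=0.6466, next y-line at t=1.2600; Δt_x=1.1547, Δt_y=2.0000
    x: enter (2,3) at t=0.6466
    y: enter (2,2) at t=1.2600
    x: enter (3,2) at t=1.8013
    x: enter (4,2) at t=2.9560
    y: enter (4,1) at t=3.2600
    x: enter (5,1) at t=4.1107 ← occupied
  → r_5 = 4.1107
beam 6: φ=90°, α=15°
  dir = (cos 15°, sin 15°) = (0.9659, 0.2588); from cell (1,3)
  next x-line at t=0.5798, next y-line at t=1.4296; Δt_x=1.0353, Δt_y=3.8637
    x: enter (2,3) at t=0.5798
    y: enter (2,4) at t=1.4296 ← occupied
  → r_6 = 1.4296
beam 7: φ=135°, α=60°
  dir = (cos 60°, sin 60°) = (0.5000, 0.8660); from cell (1,3)
  next x-line at t=1.1200, next y-line at t=0.4272; Δt_x=2.0000, Δt_y=1.1547
    y: enter (1,4) at t=0.4272 ← occupied
  → r_7 = 0.4272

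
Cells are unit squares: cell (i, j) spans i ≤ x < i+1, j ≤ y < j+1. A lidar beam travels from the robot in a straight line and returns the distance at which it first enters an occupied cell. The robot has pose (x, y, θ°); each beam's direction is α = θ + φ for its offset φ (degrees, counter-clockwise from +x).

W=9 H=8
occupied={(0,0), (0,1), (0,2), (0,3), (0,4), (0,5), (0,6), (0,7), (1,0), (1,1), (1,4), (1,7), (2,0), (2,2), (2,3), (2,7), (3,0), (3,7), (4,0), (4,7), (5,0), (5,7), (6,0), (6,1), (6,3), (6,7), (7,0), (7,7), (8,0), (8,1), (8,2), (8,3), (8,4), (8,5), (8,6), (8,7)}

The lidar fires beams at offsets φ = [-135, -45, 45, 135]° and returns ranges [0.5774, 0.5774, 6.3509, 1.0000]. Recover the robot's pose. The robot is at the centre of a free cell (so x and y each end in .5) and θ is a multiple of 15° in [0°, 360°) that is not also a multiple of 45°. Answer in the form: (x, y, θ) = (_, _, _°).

Enumerate (i+0.5, j+0.5, θ) over the 36 free cells and 16 admissible headings. For each, cast all 4 beams and compare to the given ranges.
  (2.5, 6.5, 195°): beam 2 = 1.0000 ≠ 0.5774 ✗
  (2.5, 4.5, 150°): beam 1 = 5.6940 ≠ 0.5774 ✗
  (3.5, 1.5, 30°): beam 1 = 0.5176 ≠ 0.5774 ✗
  …
  (5.5, 1.5, 75°): r_1=0.5774, r_2=0.5774, r_3=6.3509, r_4=1.0000 — all match ✓
Only this pose fits every beam.

(x, y, θ) = (5.5, 1.5, 75°)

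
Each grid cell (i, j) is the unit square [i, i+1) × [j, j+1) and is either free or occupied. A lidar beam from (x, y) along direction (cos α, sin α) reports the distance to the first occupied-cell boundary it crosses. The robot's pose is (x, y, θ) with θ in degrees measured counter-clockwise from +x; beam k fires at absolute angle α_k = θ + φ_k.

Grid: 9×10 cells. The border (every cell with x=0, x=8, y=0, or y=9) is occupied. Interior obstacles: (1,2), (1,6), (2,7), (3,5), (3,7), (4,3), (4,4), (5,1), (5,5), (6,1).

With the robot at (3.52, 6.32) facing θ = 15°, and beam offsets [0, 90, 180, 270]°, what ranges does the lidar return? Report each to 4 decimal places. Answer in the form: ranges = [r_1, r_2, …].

beam 1: φ=0°, α=15°
  d=(0.9659,0.2588)  start (3,6)  tX=0.4969 tY=2.6273  stride 1/|dx|=1.0353 1/|dy|=3.8637
    cross x-line → (4,6), t=0.4969
    cross x-line → (5,6), t=1.5322
    cross x-line → (6,6), t=2.5675
    cross y-line → (6,7), t=2.6273
    cross x-line → (7,7), t=3.6028
    cross x-line → (8,7), t=4.6380 (wall)
  → r_1 = 4.6380
beam 2: φ=90°, α=105°
  d=(-0.2588,0.9659)  start (3,6)  tX=2.0091 tY=0.7040  stride 1/|dx|=3.8637 1/|dy|=1.0353
    cross y-line → (3,7), t=0.7040 (wall)
  → r_2 = 0.7040
beam 3: φ=180°, α=195°
  d=(-0.9659,-0.2588)  start (3,6)  tX=0.5383 tY=1.2364  stride 1/|dx|=1.0353 1/|dy|=3.8637
    cross x-line → (2,6), t=0.5383
    cross y-line → (2,5), t=1.2364
    cross x-line → (1,5), t=1.5736
    cross x-line → (0,5), t=2.6089 (wall)
  → r_3 = 2.6089
beam 4: φ=270°, α=285°
  d=(0.2588,-0.9659)  start (3,6)  tX=1.8546 tY=0.3313  stride 1/|dx|=3.8637 1/|dy|=1.0353
    cross y-line → (3,5), t=0.3313 (wall)
  → r_4 = 0.3313

ranges = [4.6380, 0.7040, 2.6089, 0.3313]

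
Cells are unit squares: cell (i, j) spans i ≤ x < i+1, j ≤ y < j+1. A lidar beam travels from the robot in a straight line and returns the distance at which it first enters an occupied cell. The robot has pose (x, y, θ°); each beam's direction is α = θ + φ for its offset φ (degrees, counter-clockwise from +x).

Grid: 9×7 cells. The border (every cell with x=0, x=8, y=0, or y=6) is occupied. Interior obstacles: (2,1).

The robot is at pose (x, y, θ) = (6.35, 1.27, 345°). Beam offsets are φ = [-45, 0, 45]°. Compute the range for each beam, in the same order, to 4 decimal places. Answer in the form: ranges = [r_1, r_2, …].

ranges = [0.3118, 1.0432, 1.9053]

beam 1: φ=-45°, α=300°
  dir = (cos 300°, sin 300°) = (0.5000, -0.8660); from cell (6,1)
  next x-line at t=1.3000, next y-line at t=0.3118; Δt_x=2.0000, Δt_y=1.1547
    y: enter (6,0) at t=0.3118 ← occupied
  → r_1 = 0.3118
beam 2: φ=0°, α=345°
  dir = (cos 345°, sin 345°) = (0.9659, -0.2588); from cell (6,1)
  next x-line at t=0.6729, next y-line at t=1.0432; Δt_x=1.0353, Δt_y=3.8637
    x: enter (7,1) at t=0.6729
    y: enter (7,0) at t=1.0432 ← occupied
  → r_2 = 1.0432
beam 3: φ=45°, α=30°
  dir = (cos 30°, sin 30°) = (0.8660, 0.5000); from cell (6,1)
  next x-line at t=0.7506, next y-line at t=1.4600; Δt_x=1.1547, Δt_y=2.0000
    x: enter (7,1) at t=0.7506
    y: enter (7,2) at t=1.4600
    x: enter (8,2) at t=1.9053 ← occupied
  → r_3 = 1.9053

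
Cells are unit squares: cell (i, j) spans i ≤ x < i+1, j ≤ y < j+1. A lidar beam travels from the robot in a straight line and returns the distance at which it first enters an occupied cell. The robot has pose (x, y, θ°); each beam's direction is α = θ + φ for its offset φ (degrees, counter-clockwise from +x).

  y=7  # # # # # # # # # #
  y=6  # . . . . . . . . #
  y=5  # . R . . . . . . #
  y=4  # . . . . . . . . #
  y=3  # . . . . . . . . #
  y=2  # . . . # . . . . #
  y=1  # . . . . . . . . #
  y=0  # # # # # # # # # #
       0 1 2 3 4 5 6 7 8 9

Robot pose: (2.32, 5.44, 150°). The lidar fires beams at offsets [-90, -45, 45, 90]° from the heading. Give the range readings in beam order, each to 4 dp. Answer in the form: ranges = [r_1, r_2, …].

beam 1: φ=-90°, α=60°
  direction (0.5000, 0.8660); cell (2,5); t to first gridline: x 1.3600, y 0.6466 (then +2.0000 / +1.1547)
    (2,6) via y @ 0.6466
    (3,6) via x @ 1.3600
    (3,7) via y @ 1.8013  # hit
  → r_1 = 1.8013
beam 2: φ=-45°, α=105°
  direction (-0.2588, 0.9659); cell (2,5); t to first gridline: x 1.2364, y 0.5798 (then +3.8637 / +1.0353)
    (2,6) via y @ 0.5798
    (1,6) via x @ 1.2364
    (1,7) via y @ 1.6150  # hit
  → r_2 = 1.6150
beam 3: φ=45°, α=195°
  direction (-0.9659, -0.2588); cell (2,5); t to first gridline: x 0.3313, y 1.7000 (then +1.0353 / +3.8637)
    (1,5) via x @ 0.3313
    (0,5) via x @ 1.3666  # hit
  → r_3 = 1.3666
beam 4: φ=90°, α=240°
  direction (-0.5000, -0.8660); cell (2,5); t to first gridline: x 0.6400, y 0.5081 (then +2.0000 / +1.1547)
    (2,4) via y @ 0.5081
    (1,4) via x @ 0.6400
    (1,3) via y @ 1.6628
    (0,3) via x @ 2.6400  # hit
  → r_4 = 2.6400

ranges = [1.8013, 1.6150, 1.3666, 2.6400]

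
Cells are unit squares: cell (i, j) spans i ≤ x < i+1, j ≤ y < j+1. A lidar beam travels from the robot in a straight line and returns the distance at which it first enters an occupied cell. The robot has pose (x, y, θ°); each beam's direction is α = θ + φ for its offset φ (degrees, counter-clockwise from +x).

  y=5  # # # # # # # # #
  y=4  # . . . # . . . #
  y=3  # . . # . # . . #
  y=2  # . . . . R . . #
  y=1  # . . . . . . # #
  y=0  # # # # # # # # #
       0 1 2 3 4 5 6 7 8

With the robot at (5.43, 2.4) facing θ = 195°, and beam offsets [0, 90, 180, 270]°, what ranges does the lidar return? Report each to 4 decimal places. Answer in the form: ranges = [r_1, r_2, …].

ranges = [4.5863, 1.4494, 2.6607, 0.6212]

beam 1: φ=0°, α=195°
  cosα=-0.9659 sinα=-0.2588 | (5,2) | tMaxX 0.4452 tMaxY 1.5455 | tΔX 1.0353 tΔY 3.8637
    t=0.4452 [x] (4,2)
    t=1.4804 [x] (3,2)
    t=1.5455 [y] (3,1)
    t=2.5157 [x] (2,1)
    t=3.5510 [x] (1,1)
    t=4.5863 [x] (0,1) — stop
  → r_1 = 4.5863
beam 2: φ=90°, α=285°
  cosα=0.2588 sinα=-0.9659 | (5,2) | tMaxX 2.2023 tMaxY 0.4141 | tΔX 3.8637 tΔY 1.0353
    t=0.4141 [y] (5,1)
    t=1.4494 [y] (5,0) — stop
  → r_2 = 1.4494
beam 3: φ=180°, α=15°
  cosα=0.9659 sinα=0.2588 | (5,2) | tMaxX 0.5901 tMaxY 2.3182 | tΔX 1.0353 tΔY 3.8637
    t=0.5901 [x] (6,2)
    t=1.6254 [x] (7,2)
    t=2.3182 [y] (7,3)
    t=2.6607 [x] (8,3) — stop
  → r_3 = 2.6607
beam 4: φ=270°, α=105°
  cosα=-0.2588 sinα=0.9659 | (5,2) | tMaxX 1.6614 tMaxY 0.6212 | tΔX 3.8637 tΔY 1.0353
    t=0.6212 [y] (5,3) — stop
  → r_4 = 0.6212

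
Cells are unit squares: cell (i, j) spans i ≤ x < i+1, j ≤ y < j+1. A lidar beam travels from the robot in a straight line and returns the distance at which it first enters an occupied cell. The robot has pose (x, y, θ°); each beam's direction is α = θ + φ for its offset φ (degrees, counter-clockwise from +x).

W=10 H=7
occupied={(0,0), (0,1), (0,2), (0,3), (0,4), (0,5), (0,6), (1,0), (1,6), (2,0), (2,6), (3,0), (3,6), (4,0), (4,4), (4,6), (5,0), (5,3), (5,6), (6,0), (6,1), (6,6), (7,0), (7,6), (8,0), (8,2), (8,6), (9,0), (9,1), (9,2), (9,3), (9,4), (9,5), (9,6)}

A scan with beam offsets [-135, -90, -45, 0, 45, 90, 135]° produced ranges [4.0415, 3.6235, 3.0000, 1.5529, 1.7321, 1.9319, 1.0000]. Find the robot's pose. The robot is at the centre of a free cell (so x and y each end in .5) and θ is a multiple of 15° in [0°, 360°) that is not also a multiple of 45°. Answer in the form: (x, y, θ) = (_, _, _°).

(x, y, θ) = (4.5, 2.5, 255°)

Candidates: 36 free-cell centres × 16 headings = 576 poses. Raycast each; keep the one whose scan matches to 4 dp.
  (3.5, 3.5, 300°): beam 1 = 2.5882 ≠ 4.0415 ✗
  (1.5, 4.5, 285°): beam 1 = 0.5774 ≠ 4.0415 ✗
  (4.5, 1.5, 75°): beam 1 = 0.5774 ≠ 4.0415 ✗
  (3.5, 2.5, 15°): beam 1 = 1.7321 ≠ 4.0415 ✗
  …
  (4.5, 2.5, 255°): r_1=4.0415, r_2=3.6235, r_3=3.0000, r_4=1.5529, r_5=1.7321, r_6=1.9319, r_7=1.0000 — all match ✓
Only this pose fits every beam.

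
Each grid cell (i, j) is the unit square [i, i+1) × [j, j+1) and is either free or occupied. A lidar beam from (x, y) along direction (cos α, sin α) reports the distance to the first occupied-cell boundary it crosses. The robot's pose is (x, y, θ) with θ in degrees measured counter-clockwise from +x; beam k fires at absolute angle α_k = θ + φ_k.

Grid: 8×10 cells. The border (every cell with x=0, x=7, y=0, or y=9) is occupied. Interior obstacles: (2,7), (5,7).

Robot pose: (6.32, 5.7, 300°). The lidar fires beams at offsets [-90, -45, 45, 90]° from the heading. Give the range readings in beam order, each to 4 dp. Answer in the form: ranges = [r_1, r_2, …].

beam 1: φ=-90°, α=210°
  dir = (cos 210°, sin 210°) = (-0.8660, -0.5000); from cell (6,5)
  next x-line at t=0.3695, next y-line at t=1.4000; Δt_x=1.1547, Δt_y=2.0000
    x: enter (5,5) at t=0.3695
    y: enter (5,4) at t=1.4000
    x: enter (4,4) at t=1.5242
    x: enter (3,4) at t=2.6789
    y: enter (3,3) at t=3.4000
    x: enter (2,3) at t=3.8336
    x: enter (1,3) at t=4.9883
    y: enter (1,2) at t=5.4000
    x: enter (0,2) at t=6.1430 ← occupied
  → r_1 = 6.1430
beam 2: φ=-45°, α=255°
  dir = (cos 255°, sin 255°) = (-0.2588, -0.9659); from cell (6,5)
  next x-line at t=1.2364, next y-line at t=0.7247; Δt_x=3.8637, Δt_y=1.0353
    y: enter (6,4) at t=0.7247
    x: enter (5,4) at t=1.2364
    y: enter (5,3) at t=1.7600
    y: enter (5,2) at t=2.7952
    y: enter (5,1) at t=3.8305
    y: enter (5,0) at t=4.8658 ← occupied
  → r_2 = 4.8658
beam 3: φ=45°, α=345°
  dir = (cos 345°, sin 345°) = (0.9659, -0.2588); from cell (6,5)
  next x-line at t=0.7040, next y-line at t=2.7046; Δt_x=1.0353, Δt_y=3.8637
    x: enter (7,5) at t=0.7040 ← occupied
  → r_3 = 0.7040
beam 4: φ=90°, α=30°
  dir = (cos 30°, sin 30°) = (0.8660, 0.5000); from cell (6,5)
  next x-line at t=0.7852, next y-line at t=0.6000; Δt_x=1.1547, Δt_y=2.0000
    y: enter (6,6) at t=0.6000
    x: enter (7,6) at t=0.7852 ← occupied
  → r_4 = 0.7852

ranges = [6.1430, 4.8658, 0.7040, 0.7852]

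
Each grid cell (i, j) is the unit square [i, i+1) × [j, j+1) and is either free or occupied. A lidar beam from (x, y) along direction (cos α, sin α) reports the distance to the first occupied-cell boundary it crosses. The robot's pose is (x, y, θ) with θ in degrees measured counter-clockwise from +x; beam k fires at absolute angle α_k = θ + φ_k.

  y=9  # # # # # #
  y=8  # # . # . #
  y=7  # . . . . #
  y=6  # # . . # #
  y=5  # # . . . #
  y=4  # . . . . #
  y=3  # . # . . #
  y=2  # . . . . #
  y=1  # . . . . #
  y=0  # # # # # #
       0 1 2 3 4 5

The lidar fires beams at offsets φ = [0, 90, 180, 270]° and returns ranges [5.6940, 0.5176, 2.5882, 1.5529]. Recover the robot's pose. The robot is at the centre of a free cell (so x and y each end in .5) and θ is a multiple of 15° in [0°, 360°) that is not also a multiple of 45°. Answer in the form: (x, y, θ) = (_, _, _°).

Enumerate (i+0.5, j+0.5, θ) over the 26 free cells and 16 admissible headings. For each, cast all 4 beams and compare to the given ranges.
  (3.5, 4.5, 195°): beam 1 = 2.5882 ≠ 5.6940 ✗
  (3.5, 5.5, 105°): beam 1 = 3.6235 ≠ 5.6940 ✗
  (4.5, 5.5, 300°): beam 1 = 1.0000 ≠ 5.6940 ✗
  (4.5, 2.5, 345°): beam 1 = 0.5176 ≠ 5.6940 ✗
  (3.5, 5.5, 345°): beam 1 = 1.5529 ≠ 5.6940 ✗
  …
  (3.5, 3.5, 105°): r_1=5.6940, r_2=0.5176, r_3=2.5882, r_4=1.5529 — all match ✓
No second candidate reproduces the full scan.

(x, y, θ) = (3.5, 3.5, 105°)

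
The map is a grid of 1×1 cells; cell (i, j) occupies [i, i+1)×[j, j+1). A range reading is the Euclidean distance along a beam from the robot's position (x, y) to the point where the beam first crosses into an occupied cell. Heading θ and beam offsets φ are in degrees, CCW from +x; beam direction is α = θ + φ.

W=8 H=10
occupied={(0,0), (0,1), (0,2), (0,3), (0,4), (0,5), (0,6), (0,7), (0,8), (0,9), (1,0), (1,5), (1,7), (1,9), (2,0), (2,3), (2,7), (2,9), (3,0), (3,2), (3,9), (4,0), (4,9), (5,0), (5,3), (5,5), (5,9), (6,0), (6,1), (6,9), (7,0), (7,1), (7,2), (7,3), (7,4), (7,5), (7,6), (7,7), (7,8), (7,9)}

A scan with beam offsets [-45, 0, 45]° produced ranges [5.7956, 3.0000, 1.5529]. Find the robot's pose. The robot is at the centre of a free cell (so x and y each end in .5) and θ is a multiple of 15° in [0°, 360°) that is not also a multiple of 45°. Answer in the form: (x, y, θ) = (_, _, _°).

(x, y, θ) = (5.5, 8.5, 300°)

The pose lattice has 40·16 = 640 candidates. Test each by forward raycasting.
  (4.5, 5.5, 15°): beam 1 = 0.5774 ≠ 5.7956 ✗
  (4.5, 8.5, 255°): beam 1 = 1.7321 ≠ 5.7956 ✗
  (2.5, 1.5, 195°): beam 1 = 1.7321 ≠ 5.7956 ✗
  …
  (5.5, 8.5, 300°): r_1=5.7956, r_2=3.0000, r_3=1.5529 — all match ✓
Unique over the lattice → pose = (5.5, 8.5, 300°).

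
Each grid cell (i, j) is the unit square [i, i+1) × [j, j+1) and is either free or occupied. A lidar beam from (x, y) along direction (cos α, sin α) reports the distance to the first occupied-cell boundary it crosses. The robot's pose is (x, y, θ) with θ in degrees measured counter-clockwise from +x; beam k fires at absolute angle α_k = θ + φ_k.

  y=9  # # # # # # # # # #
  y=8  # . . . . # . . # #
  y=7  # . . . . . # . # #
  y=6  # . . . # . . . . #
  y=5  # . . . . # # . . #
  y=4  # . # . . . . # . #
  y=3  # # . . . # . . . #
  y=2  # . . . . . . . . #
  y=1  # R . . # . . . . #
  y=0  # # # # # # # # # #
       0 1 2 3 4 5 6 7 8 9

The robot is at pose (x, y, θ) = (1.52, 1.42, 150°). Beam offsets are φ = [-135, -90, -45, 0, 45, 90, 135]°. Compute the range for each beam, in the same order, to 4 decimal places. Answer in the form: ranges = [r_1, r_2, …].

beam 1: φ=-135°, α=15°
  cosα=0.9659 sinα=0.2588 | (1,1) | tMaxX 0.4969 tMaxY 2.2409 | tΔX 1.0353 tΔY 3.8637
    t=0.4969 [x] (2,1)
    t=1.5322 [x] (3,1)
    t=2.2409 [y] (3,2)
    t=2.5675 [x] (4,2)
    t=3.6028 [x] (5,2)
    t=4.6380 [x] (6,2)
    t=5.6733 [x] (7,2)
    t=6.1047 [y] (7,3)
    t=6.7086 [x] (8,3)
    t=7.7439 [x] (9,3) — stop
  → r_1 = 7.7439
beam 2: φ=-90°, α=60°
  cosα=0.5000 sinα=0.8660 | (1,1) | tMaxX 0.9600 tMaxY 0.6697 | tΔX 2.0000 tΔY 1.1547
    t=0.6697 [y] (1,2)
    t=0.9600 [x] (2,2)
    t=1.8244 [y] (2,3)
    t=2.9600 [x] (3,3)
    t=2.9791 [y] (3,4)
    t=4.1338 [y] (3,5)
    t=4.9600 [x] (4,5)
    t=5.2885 [y] (4,6) — stop
  → r_2 = 5.2885
beam 3: φ=-45°, α=105°
  cosα=-0.2588 sinα=0.9659 | (1,1) | tMaxX 2.0091 tMaxY 0.6005 | tΔX 3.8637 tΔY 1.0353
    t=0.6005 [y] (1,2)
    t=1.6357 [y] (1,3) — stop
  → r_3 = 1.6357
beam 4: φ=0°, α=150°
  cosα=-0.8660 sinα=0.5000 | (1,1) | tMaxX 0.6004 tMaxY 1.1600 | tΔX 1.1547 tΔY 2.0000
    t=0.6004 [x] (0,1) — stop
  → r_4 = 0.6004
beam 5: φ=45°, α=195°
  cosα=-0.9659 sinα=-0.2588 | (1,1) | tMaxX 0.5383 tMaxY 1.6228 | tΔX 1.0353 tΔY 3.8637
    t=0.5383 [x] (0,1) — stop
  → r_5 = 0.5383
beam 6: φ=90°, α=240°
  cosα=-0.5000 sinα=-0.8660 | (1,1) | tMaxX 1.0400 tMaxY 0.4850 | tΔX 2.0000 tΔY 1.1547
    t=0.4850 [y] (1,0) — stop
  → r_6 = 0.4850
beam 7: φ=135°, α=285°
  cosα=0.2588 sinα=-0.9659 | (1,1) | tMaxX 1.8546 tMaxY 0.4348 | tΔX 3.8637 tΔY 1.0353
    t=0.4348 [y] (1,0) — stop
  → r_7 = 0.4348

ranges = [7.7439, 5.2885, 1.6357, 0.6004, 0.5383, 0.4850, 0.4348]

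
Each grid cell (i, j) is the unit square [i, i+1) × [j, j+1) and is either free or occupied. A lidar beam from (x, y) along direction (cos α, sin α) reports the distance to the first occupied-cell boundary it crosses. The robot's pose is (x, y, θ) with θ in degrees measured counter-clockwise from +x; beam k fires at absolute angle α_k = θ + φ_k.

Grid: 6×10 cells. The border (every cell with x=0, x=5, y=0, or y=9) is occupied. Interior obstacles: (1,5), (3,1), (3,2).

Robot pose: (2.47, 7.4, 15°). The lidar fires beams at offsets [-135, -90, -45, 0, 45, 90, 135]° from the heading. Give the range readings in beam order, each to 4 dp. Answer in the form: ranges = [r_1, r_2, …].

beam 1: φ=-135°, α=240°
  d=(-0.5000,-0.8660)  start (2,7)  tX=0.9400 tY=0.4619  stride 1/|dx|=2.0000 1/|dy|=1.1547
    cross y-line → (2,6), t=0.4619
    cross x-line → (1,6), t=0.9400
    cross y-line → (1,5), t=1.6166 (wall)
  → r_1 = 1.6166
beam 2: φ=-90°, α=285°
  d=(0.2588,-0.9659)  start (2,7)  tX=2.0478 tY=0.4141  stride 1/|dx|=3.8637 1/|dy|=1.0353
    cross y-line → (2,6), t=0.4141
    cross y-line → (2,5), t=1.4494
    cross x-line → (3,5), t=2.0478
    cross y-line → (3,4), t=2.4847
    cross y-line → (3,3), t=3.5199
    cross y-line → (3,2), t=4.5552 (wall)
  → r_2 = 4.5552
beam 3: φ=-45°, α=330°
  d=(0.8660,-0.5000)  start (2,7)  tX=0.6120 tY=0.8000  stride 1/|dx|=1.1547 1/|dy|=2.0000
    cross x-line → (3,7), t=0.6120
    cross y-line → (3,6), t=0.8000
    cross x-line → (4,6), t=1.7667
    cross y-line → (4,5), t=2.8000
    cross x-line → (5,5), t=2.9214 (wall)
  → r_3 = 2.9214
beam 4: φ=0°, α=15°
  d=(0.9659,0.2588)  start (2,7)  tX=0.5487 tY=2.3182  stride 1/|dx|=1.0353 1/|dy|=3.8637
    cross x-line → (3,7), t=0.5487
    cross x-line → (4,7), t=1.5840
    cross y-line → (4,8), t=2.3182
    cross x-line → (5,8), t=2.6192 (wall)
  → r_4 = 2.6192
beam 5: φ=45°, α=60°
  d=(0.5000,0.8660)  start (2,7)  tX=1.0600 tY=0.6928  stride 1/|dx|=2.0000 1/|dy|=1.1547
    cross y-line → (2,8), t=0.6928
    cross x-line → (3,8), t=1.0600
    cross y-line → (3,9), t=1.8475 (wall)
  → r_5 = 1.8475
beam 6: φ=90°, α=105°
  d=(-0.2588,0.9659)  start (2,7)  tX=1.8159 tY=0.6212  stride 1/|dx|=3.8637 1/|dy|=1.0353
    cross y-line → (2,8), t=0.6212
    cross y-line → (2,9), t=1.6564 (wall)
  → r_6 = 1.6564
beam 7: φ=135°, α=150°
  d=(-0.8660,0.5000)  start (2,7)  tX=0.5427 tY=1.2000  stride 1/|dx|=1.1547 1/|dy|=2.0000
    cross x-line → (1,7), t=0.5427
    cross y-line → (1,8), t=1.2000
    cross x-line → (0,8), t=1.6974 (wall)
  → r_7 = 1.6974

ranges = [1.6166, 4.5552, 2.9214, 2.6192, 1.8475, 1.6564, 1.6974]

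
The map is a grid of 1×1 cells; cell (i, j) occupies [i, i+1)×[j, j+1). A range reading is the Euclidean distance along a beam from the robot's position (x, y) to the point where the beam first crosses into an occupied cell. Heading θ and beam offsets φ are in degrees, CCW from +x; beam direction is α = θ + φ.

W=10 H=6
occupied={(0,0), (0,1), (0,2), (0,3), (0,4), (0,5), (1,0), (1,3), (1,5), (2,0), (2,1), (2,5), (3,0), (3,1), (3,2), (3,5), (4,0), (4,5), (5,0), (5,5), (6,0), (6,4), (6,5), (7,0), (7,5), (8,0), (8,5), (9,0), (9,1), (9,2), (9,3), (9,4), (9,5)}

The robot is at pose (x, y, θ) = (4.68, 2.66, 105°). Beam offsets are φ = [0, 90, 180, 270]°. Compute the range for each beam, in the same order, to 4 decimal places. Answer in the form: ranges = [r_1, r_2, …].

ranges = [2.4225, 0.7040, 1.7186, 4.4724]

beam 1: φ=0°, α=105°
  cosα=-0.2588 sinα=0.9659 | (4,2) | tMaxX 2.6273 tMaxY 0.3520 | tΔX 3.8637 tΔY 1.0353
    t=0.3520 [y] (4,3)
    t=1.3873 [y] (4,4)
    t=2.4225 [y] (4,5) — stop
  → r_1 = 2.4225
beam 2: φ=90°, α=195°
  cosα=-0.9659 sinα=-0.2588 | (4,2) | tMaxX 0.7040 tMaxY 2.5500 | tΔX 1.0353 tΔY 3.8637
    t=0.7040 [x] (3,2) — stop
  → r_2 = 0.7040
beam 3: φ=180°, α=285°
  cosα=0.2588 sinα=-0.9659 | (4,2) | tMaxX 1.2364 tMaxY 0.6833 | tΔX 3.8637 tΔY 1.0353
    t=0.6833 [y] (4,1)
    t=1.2364 [x] (5,1)
    t=1.7186 [y] (5,0) — stop
  → r_3 = 1.7186
beam 4: φ=270°, α=15°
  cosα=0.9659 sinα=0.2588 | (4,2) | tMaxX 0.3313 tMaxY 1.3137 | tΔX 1.0353 tΔY 3.8637
    t=0.3313 [x] (5,2)
    t=1.3137 [y] (5,3)
    t=1.3666 [x] (6,3)
    t=2.4018 [x] (7,3)
    t=3.4371 [x] (8,3)
    t=4.4724 [x] (9,3) — stop
  → r_4 = 4.4724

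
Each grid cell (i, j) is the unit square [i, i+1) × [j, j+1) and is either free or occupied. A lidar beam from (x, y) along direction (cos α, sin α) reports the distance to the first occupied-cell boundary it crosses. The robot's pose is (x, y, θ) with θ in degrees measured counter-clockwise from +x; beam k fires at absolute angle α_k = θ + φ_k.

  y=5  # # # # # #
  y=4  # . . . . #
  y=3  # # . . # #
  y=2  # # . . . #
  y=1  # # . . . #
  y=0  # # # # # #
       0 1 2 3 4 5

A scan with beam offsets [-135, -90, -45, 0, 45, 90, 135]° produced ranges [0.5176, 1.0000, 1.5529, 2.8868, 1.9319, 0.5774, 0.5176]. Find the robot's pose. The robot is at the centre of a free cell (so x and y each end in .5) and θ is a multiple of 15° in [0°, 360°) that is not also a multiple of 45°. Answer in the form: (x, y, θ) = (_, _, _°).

(x, y, θ) = (4.5, 1.5, 150°)

The pose lattice has 12·16 = 192 candidates. Test each by forward raycasting.
  (4.5, 2.5, 240°): beam 2 = 2.8868 ≠ 1.0000 ✗
  (2.5, 4.5, 60°): beam 1 = 3.6235 ≠ 0.5176 ✗
  (3.5, 4.5, 120°): beam 1 = 1.5529 ≠ 0.5176 ✗
  …
  (4.5, 1.5, 150°): r_1=0.5176, r_2=1.0000, r_3=1.5529, r_4=2.8868, r_5=1.9319, r_6=0.5774, r_7=0.5176 — all match ✓
No second candidate reproduces the full scan.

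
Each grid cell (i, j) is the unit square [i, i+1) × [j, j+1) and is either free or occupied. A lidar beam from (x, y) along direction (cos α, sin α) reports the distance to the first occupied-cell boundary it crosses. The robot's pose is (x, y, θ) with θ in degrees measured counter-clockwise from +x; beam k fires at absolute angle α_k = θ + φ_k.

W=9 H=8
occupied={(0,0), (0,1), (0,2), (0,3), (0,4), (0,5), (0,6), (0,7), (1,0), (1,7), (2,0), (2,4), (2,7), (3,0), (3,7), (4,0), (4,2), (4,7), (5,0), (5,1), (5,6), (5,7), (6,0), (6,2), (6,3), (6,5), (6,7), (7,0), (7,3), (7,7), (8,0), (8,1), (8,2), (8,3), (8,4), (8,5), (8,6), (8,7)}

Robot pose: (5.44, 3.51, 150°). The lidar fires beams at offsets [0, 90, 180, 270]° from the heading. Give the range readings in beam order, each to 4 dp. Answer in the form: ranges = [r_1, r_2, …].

ranges = [2.8175, 0.8800, 0.6466, 1.7205]

beam 1: φ=0°, α=150°
  cosα=-0.8660 sinα=0.5000 | (5,3) | tMaxX 0.5081 tMaxY 0.9800 | tΔX 1.1547 tΔY 2.0000
    t=0.5081 [x] (4,3)
    t=0.9800 [y] (4,4)
    t=1.6628 [x] (3,4)
    t=2.8175 [x] (2,4) — stop
  → r_1 = 2.8175
beam 2: φ=90°, α=240°
  cosα=-0.5000 sinα=-0.8660 | (5,3) | tMaxX 0.8800 tMaxY 0.5889 | tΔX 2.0000 tΔY 1.1547
    t=0.5889 [y] (5,2)
    t=0.8800 [x] (4,2) — stop
  → r_2 = 0.8800
beam 3: φ=180°, α=330°
  cosα=0.8660 sinα=-0.5000 | (5,3) | tMaxX 0.6466 tMaxY 1.0200 | tΔX 1.1547 tΔY 2.0000
    t=0.6466 [x] (6,3) — stop
  → r_3 = 0.6466
beam 4: φ=270°, α=60°
  cosα=0.5000 sinα=0.8660 | (5,3) | tMaxX 1.1200 tMaxY 0.5658 | tΔX 2.0000 tΔY 1.1547
    t=0.5658 [y] (5,4)
    t=1.1200 [x] (6,4)
    t=1.7205 [y] (6,5) — stop
  → r_4 = 1.7205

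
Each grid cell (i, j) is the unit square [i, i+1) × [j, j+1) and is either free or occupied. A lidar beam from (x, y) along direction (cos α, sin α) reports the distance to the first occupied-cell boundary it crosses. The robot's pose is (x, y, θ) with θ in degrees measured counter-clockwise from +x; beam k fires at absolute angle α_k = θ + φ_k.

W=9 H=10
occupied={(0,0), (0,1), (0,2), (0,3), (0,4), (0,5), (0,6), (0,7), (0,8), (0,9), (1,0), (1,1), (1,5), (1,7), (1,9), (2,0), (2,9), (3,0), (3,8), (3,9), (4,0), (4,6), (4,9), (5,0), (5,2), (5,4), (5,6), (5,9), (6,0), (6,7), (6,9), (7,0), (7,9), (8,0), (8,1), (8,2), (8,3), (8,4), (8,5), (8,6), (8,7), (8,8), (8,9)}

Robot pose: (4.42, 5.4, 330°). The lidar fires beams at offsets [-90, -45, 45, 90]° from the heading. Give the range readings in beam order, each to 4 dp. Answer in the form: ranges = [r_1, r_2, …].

ranges = [4.8400, 2.4847, 3.7063, 0.6928]

beam 1: φ=-90°, α=240°
  cosα=-0.5000 sinα=-0.8660 | (4,5) | tMaxX 0.8400 tMaxY 0.4619 | tΔX 2.0000 tΔY 1.1547
    t=0.4619 [y] (4,4)
    t=0.8400 [x] (3,4)
    t=1.6166 [y] (3,3)
    t=2.7713 [y] (3,2)
    t=2.8400 [x] (2,2)
    t=3.9260 [y] (2,1)
    t=4.8400 [x] (1,1) — stop
  → r_1 = 4.8400
beam 2: φ=-45°, α=285°
  cosα=0.2588 sinα=-0.9659 | (4,5) | tMaxX 2.2409 tMaxY 0.4141 | tΔX 3.8637 tΔY 1.0353
    t=0.4141 [y] (4,4)
    t=1.4494 [y] (4,3)
    t=2.2409 [x] (5,3)
    t=2.4847 [y] (5,2) — stop
  → r_2 = 2.4847
beam 3: φ=45°, α=15°
  cosα=0.9659 sinα=0.2588 | (4,5) | tMaxX 0.6005 tMaxY 2.3182 | tΔX 1.0353 tΔY 3.8637
    t=0.6005 [x] (5,5)
    t=1.6357 [x] (6,5)
    t=2.3182 [y] (6,6)
    t=2.6710 [x] (7,6)
    t=3.7063 [x] (8,6) — stop
  → r_3 = 3.7063
beam 4: φ=90°, α=60°
  cosα=0.5000 sinα=0.8660 | (4,5) | tMaxX 1.1600 tMaxY 0.6928 | tΔX 2.0000 tΔY 1.1547
    t=0.6928 [y] (4,6) — stop
  → r_4 = 0.6928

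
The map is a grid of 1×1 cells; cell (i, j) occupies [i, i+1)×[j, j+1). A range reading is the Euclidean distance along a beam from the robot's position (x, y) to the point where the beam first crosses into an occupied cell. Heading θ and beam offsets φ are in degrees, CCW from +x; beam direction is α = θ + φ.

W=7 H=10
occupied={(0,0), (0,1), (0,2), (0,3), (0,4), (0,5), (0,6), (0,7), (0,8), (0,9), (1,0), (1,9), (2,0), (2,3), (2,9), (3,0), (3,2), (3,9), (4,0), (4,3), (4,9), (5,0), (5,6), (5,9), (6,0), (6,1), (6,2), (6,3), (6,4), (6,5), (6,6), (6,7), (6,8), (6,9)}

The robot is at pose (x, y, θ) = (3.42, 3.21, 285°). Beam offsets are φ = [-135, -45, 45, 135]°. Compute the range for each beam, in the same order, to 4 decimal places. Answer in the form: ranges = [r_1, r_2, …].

beam 1: φ=-135°, α=150°
  dir = (cos 150°, sin 150°) = (-0.8660, 0.5000); from cell (3,3)
  next x-line at t=0.4850, next y-line at t=1.5800; Δt_x=1.1547, Δt_y=2.0000
    x: enter (2,3) at t=0.4850 ← occupied
  → r_1 = 0.4850
beam 2: φ=-45°, α=240°
  dir = (cos 240°, sin 240°) = (-0.5000, -0.8660); from cell (3,3)
  next x-line at t=0.8400, next y-line at t=0.2425; Δt_x=2.0000, Δt_y=1.1547
    y: enter (3,2) at t=0.2425 ← occupied
  → r_2 = 0.2425
beam 3: φ=45°, α=330°
  dir = (cos 330°, sin 330°) = (0.8660, -0.5000); from cell (3,3)
  next x-line at t=0.6697, next y-line at t=0.4200; Δt_x=1.1547, Δt_y=2.0000
    y: enter (3,2) at t=0.4200 ← occupied
  → r_3 = 0.4200
beam 4: φ=135°, α=60°
  dir = (cos 60°, sin 60°) = (0.5000, 0.8660); from cell (3,3)
  next x-line at t=1.1600, next y-line at t=0.9122; Δt_x=2.0000, Δt_y=1.1547
    y: enter (3,4) at t=0.9122
    x: enter (4,4) at t=1.1600
    y: enter (4,5) at t=2.0669
    x: enter (5,5) at t=3.1600
    y: enter (5,6) at t=3.2216 ← occupied
  → r_4 = 3.2216

ranges = [0.4850, 0.2425, 0.4200, 3.2216]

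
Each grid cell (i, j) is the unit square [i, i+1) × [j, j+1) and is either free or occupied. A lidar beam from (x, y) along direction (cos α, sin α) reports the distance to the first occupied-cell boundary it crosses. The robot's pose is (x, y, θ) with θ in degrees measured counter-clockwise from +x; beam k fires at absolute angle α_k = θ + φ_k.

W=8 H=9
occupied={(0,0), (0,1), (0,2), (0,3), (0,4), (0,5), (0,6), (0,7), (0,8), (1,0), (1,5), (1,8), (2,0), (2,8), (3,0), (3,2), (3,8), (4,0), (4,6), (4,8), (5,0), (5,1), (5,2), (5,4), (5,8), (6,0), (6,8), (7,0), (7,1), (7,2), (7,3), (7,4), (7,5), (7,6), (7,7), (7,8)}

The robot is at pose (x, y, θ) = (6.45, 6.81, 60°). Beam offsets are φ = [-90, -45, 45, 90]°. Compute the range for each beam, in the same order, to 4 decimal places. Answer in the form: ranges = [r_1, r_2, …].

beam 1: φ=-90°, α=330°
  cosα=0.8660 sinα=-0.5000 | (6,6) | tMaxX 0.6351 tMaxY 1.6200 | tΔX 1.1547 tΔY 2.0000
    t=0.6351 [x] (7,6) — stop
  → r_1 = 0.6351
beam 2: φ=-45°, α=15°
  cosα=0.9659 sinα=0.2588 | (6,6) | tMaxX 0.5694 tMaxY 0.7341 | tΔX 1.0353 tΔY 3.8637
    t=0.5694 [x] (7,6) — stop
  → r_2 = 0.5694
beam 3: φ=45°, α=105°
  cosα=-0.2588 sinα=0.9659 | (6,6) | tMaxX 1.7387 tMaxY 0.1967 | tΔX 3.8637 tΔY 1.0353
    t=0.1967 [y] (6,7)
    t=1.2320 [y] (6,8) — stop
  → r_3 = 1.2320
beam 4: φ=90°, α=150°
  cosα=-0.8660 sinα=0.5000 | (6,6) | tMaxX 0.5196 tMaxY 0.3800 | tΔX 1.1547 tΔY 2.0000
    t=0.3800 [y] (6,7)
    t=0.5196 [x] (5,7)
    t=1.6743 [x] (4,7)
    t=2.3800 [y] (4,8) — stop
  → r_4 = 2.3800

ranges = [0.6351, 0.5694, 1.2320, 2.3800]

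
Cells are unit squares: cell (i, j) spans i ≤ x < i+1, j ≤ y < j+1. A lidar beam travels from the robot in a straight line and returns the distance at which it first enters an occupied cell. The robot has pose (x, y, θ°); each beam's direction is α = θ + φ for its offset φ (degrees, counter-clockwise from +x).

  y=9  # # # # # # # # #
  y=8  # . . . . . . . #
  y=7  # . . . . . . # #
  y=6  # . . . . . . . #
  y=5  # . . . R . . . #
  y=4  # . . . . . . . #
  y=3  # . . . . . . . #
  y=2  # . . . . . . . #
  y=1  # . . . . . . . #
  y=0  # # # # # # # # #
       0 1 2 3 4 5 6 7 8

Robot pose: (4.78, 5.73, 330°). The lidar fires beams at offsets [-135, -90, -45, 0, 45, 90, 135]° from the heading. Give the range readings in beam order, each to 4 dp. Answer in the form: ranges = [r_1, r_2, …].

ranges = [3.9133, 5.4617, 4.8969, 3.7181, 3.3336, 3.7759, 3.3854]

beam 1: φ=-135°, α=195°
  dir = (cos 195°, sin 195°) = (-0.9659, -0.2588); from cell (4,5)
  next x-line at t=0.8075, next y-line at t=2.8205; Δt_x=1.0353, Δt_y=3.8637
    x: enter (3,5) at t=0.8075
    x: enter (2,5) at t=1.8428
    y: enter (2,4) at t=2.8205
    x: enter (1,4) at t=2.8781
    x: enter (0,4) at t=3.9133 ← occupied
  → r_1 = 3.9133
beam 2: φ=-90°, α=240°
  dir = (cos 240°, sin 240°) = (-0.5000, -0.8660); from cell (4,5)
  next x-line at t=1.5600, next y-line at t=0.8429; Δt_x=2.0000, Δt_y=1.1547
    y: enter (4,4) at t=0.8429
    x: enter (3,4) at t=1.5600
    y: enter (3,3) at t=1.9976
    y: enter (3,2) at t=3.1523
    x: enter (2,2) at t=3.5600
    y: enter (2,1) at t=4.3070
    y: enter (2,0) at t=5.4617 ← occupied
  → r_2 = 5.4617
beam 3: φ=-45°, α=285°
  dir = (cos 285°, sin 285°) = (0.2588, -0.9659); from cell (4,5)
  next x-line at t=0.8500, next y-line at t=0.7558; Δt_x=3.8637, Δt_y=1.0353
    y: enter (4,4) at t=0.7558
    x: enter (5,4) at t=0.8500
    y: enter (5,3) at t=1.7910
    y: enter (5,2) at t=2.8263
    y: enter (5,1) at t=3.8616
    x: enter (6,1) at t=4.7137
    y: enter (6,0) at t=4.8969 ← occupied
  → r_3 = 4.8969
beam 4: φ=0°, α=330°
  dir = (cos 330°, sin 330°) = (0.8660, -0.5000); from cell (4,5)
  next x-line at t=0.2540, next y-line at t=1.4600; Δt_x=1.1547, Δt_y=2.0000
    x: enter (5,5) at t=0.2540
    x: enter (6,5) at t=1.4087
    y: enter (6,4) at t=1.4600
    x: enter (7,4) at t=2.5634
    y: enter (7,3) at t=3.4600
    x: enter (8,3) at t=3.7181 ← occupied
  → r_4 = 3.7181
beam 5: φ=45°, α=15°
  dir = (cos 15°, sin 15°) = (0.9659, 0.2588); from cell (4,5)
  next x-line at t=0.2278, next y-line at t=1.0432; Δt_x=1.0353, Δt_y=3.8637
    x: enter (5,5) at t=0.2278
    y: enter (5,6) at t=1.0432
    x: enter (6,6) at t=1.2630
    x: enter (7,6) at t=2.2983
    x: enter (8,6) at t=3.3336 ← occupied
  → r_5 = 3.3336
beam 6: φ=90°, α=60°
  dir = (cos 60°, sin 60°) = (0.5000, 0.8660); from cell (4,5)
  next x-line at t=0.4400, next y-line at t=0.3118; Δt_x=2.0000, Δt_y=1.1547
    y: enter (4,6) at t=0.3118
    x: enter (5,6) at t=0.4400
    y: enter (5,7) at t=1.4665
    x: enter (6,7) at t=2.4400
    y: enter (6,8) at t=2.6212
    y: enter (6,9) at t=3.7759 ← occupied
  → r_6 = 3.7759
beam 7: φ=135°, α=105°
  dir = (cos 105°, sin 105°) = (-0.2588, 0.9659); from cell (4,5)
  next x-line at t=3.0137, next y-line at t=0.2795; Δt_x=3.8637, Δt_y=1.0353
    y: enter (4,6) at t=0.2795
    y: enter (4,7) at t=1.3148
    y: enter (4,8) at t=2.3501
    x: enter (3,8) at t=3.0137
    y: enter (3,9) at t=3.3854 ← occupied
  → r_7 = 3.3854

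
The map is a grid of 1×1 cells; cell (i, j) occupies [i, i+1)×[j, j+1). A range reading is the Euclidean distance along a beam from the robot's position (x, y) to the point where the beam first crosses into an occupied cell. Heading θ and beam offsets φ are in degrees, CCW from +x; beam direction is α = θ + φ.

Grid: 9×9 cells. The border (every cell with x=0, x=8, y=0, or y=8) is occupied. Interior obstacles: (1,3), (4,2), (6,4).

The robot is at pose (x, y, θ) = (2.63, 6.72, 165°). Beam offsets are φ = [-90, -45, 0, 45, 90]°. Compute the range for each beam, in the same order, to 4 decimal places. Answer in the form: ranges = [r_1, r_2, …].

ranges = [1.3252, 1.4780, 1.6875, 1.8822, 2.8160]

beam 1: φ=-90°, α=75°
  direction (0.2588, 0.9659); cell (2,6); t to first gridline: x 1.4296, y 0.2899 (then +3.8637 / +1.0353)
    (2,7) via y @ 0.2899
    (2,8) via y @ 1.3252  # hit
  → r_1 = 1.3252
beam 2: φ=-45°, α=120°
  direction (-0.5000, 0.8660); cell (2,6); t to first gridline: x 1.2600, y 0.3233 (then +2.0000 / +1.1547)
    (2,7) via y @ 0.3233
    (1,7) via x @ 1.2600
    (1,8) via y @ 1.4780  # hit
  → r_2 = 1.4780
beam 3: φ=0°, α=165°
  direction (-0.9659, 0.2588); cell (2,6); t to first gridline: x 0.6522, y 1.0818 (then +1.0353 / +3.8637)
    (1,6) via x @ 0.6522
    (1,7) via y @ 1.0818
    (0,7) via x @ 1.6875  # hit
  → r_3 = 1.6875
beam 4: φ=45°, α=210°
  direction (-0.8660, -0.5000); cell (2,6); t to first gridline: x 0.7275, y 1.4400 (then +1.1547 / +2.0000)
    (1,6) via x @ 0.7275
    (1,5) via y @ 1.4400
    (0,5) via x @ 1.8822  # hit
  → r_4 = 1.8822
beam 5: φ=90°, α=255°
  direction (-0.2588, -0.9659); cell (2,6); t to first gridline: x 2.4341, y 0.7454 (then +3.8637 / +1.0353)
    (2,5) via y @ 0.7454
    (2,4) via y @ 1.7807
    (1,4) via x @ 2.4341
    (1,3) via y @ 2.8160  # hit
  → r_5 = 2.8160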